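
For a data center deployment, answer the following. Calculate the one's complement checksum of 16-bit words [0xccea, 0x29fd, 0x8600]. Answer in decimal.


Given words: [0xccea, 0x29fd, 0x8600]
Step 1: Sum all words
Raw sum = 52458 + 10749 + 34304 = 97511
Step 2: Fold carry: (31975 + 1) = 31976
One's complement = ~31976 & 0xFFFF = 33559

33559


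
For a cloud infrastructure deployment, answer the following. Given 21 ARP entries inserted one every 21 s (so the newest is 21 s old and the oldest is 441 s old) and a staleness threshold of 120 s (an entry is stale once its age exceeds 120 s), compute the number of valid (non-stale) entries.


Ages are k * 441/21 s for k = 1..21 (spacing = 21.0000 s).
Entry k is valid iff k * 441/21 <= 120 iff k <= 21 * 120 / 441 = 5.7143
n_valid = floor(5.7143) = 5
(n_stale = 21 - 5 = 16)

5


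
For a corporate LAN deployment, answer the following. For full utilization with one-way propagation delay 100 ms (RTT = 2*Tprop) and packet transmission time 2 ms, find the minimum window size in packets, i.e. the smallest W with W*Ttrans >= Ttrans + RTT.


Given: Ttrans = 2 ms, RTT = 200 ms (= 2 * Tprop, Tprop = 100 ms)
Time until first ACK returns = Ttrans + RTT = 2 + 200 = 202 ms
Need W * Ttrans >= Ttrans + RTT  ->  W >= (Ttrans + RTT) / Ttrans
(Ttrans + RTT) / Ttrans = 202 / 2 = 101
W_min = ceil(101) = 101

101


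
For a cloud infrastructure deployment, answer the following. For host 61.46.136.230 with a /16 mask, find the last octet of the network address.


Given: IP = 61.46.136.230, prefix = /16
Subnet mask = 255.255.0.0
Last octet of IP: 230
Last octet of mask: 0
Network last octet = 230 AND 0 = 0

0


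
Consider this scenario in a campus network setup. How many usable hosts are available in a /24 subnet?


Given: subnet mask /24
Host bits = 32 - 24 = 8
Total addresses = 2^8 = 256
Usable hosts = 256 - 2 (network + broadcast) = 254

254


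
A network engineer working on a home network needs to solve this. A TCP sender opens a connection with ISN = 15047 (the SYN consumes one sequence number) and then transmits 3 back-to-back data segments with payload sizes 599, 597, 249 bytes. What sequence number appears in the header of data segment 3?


The SYN occupies sequence number ISN = 15047, so the first data byte is ISN + 1 = 15048.
SEQ of data segment i = (ISN + 1) + sum of payload sizes of segments 1..i-1.
Segment 1: SEQ = 15048, payload = 599 bytes
Segment 2: SEQ = 15647, payload = 597 bytes
Segment 3: SEQ = 16244, payload = 249 bytes
SEQ of segment 3 = 15048 + 599 + 597 = 16244

16244


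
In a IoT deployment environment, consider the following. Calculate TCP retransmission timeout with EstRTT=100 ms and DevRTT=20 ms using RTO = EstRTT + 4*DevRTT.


Given: EstRTT = 100 ms, DevRTT = 20 ms
Timeout = EstRTT + 4 * DevRTT
4 * DevRTT = 4 * 20 = 80
Timeout = 100 + 80 = 180 ms

180


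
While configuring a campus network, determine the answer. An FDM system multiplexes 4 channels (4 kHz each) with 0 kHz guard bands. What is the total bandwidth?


Given: 4 channels, 4 kHz each, guard = 0 kHz
Channel bandwidth = 4 * 4 = 16 kHz
Guard bands = 3 gaps * 0 kHz = 0 kHz
Total = 16 + 0 = 16 kHz

16


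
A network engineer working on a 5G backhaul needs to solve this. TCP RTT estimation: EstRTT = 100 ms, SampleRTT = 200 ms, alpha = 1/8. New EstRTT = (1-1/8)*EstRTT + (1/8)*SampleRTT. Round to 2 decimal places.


Given: EstRTT = 100 ms, SampleRTT = 200 ms, alpha = 1/8
New EstRTT = (1 - alpha) * EstRTT + alpha * SampleRTT
(7/8) * 100 = 87.5
(1/8) * 200 = 25
New EstRTT = 87.5 + 25 = 112.5 ms -> 112.50 ms (2 dp)

112.50


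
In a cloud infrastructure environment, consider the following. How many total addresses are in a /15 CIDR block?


Given: CIDR prefix /15
Host bits = 32 - 15 = 17
Total addresses = 2^17 = 131072

131072


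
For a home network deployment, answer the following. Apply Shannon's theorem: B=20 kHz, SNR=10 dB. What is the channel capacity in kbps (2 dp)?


Given: B = 20 kHz, SNR = 10 dB
SNR linear = 10^(10/10) = 10
1 + SNR = 11
log2(11) = 3.4594316186
C = 20 * 1000 * 3.4594316186 = 69188.6324 bps
C = 69.188632 kbps -> 69.19 kbps (2 dp)

69.19


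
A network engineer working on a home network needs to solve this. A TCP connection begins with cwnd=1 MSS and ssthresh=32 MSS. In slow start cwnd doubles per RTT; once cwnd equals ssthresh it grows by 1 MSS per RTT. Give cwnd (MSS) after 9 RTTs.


RTT 0: cwnd = 1 MSS (initial)
RTT 1: cwnd = 2 MSS (slow start, doubled)
RTT 2: cwnd = 4 MSS (slow start, doubled)
RTT 3: cwnd = 8 MSS (slow start, doubled)
RTT 4: cwnd = 16 MSS (slow start, doubled)
RTT 5: cwnd = 32 MSS (slow start, doubled)
RTT 6: cwnd = 33 MSS (congestion avoidance, +1)
RTT 7: cwnd = 34 MSS (congestion avoidance, +1)
RTT 8: cwnd = 35 MSS (congestion avoidance, +1)
RTT 9: cwnd = 36 MSS (congestion avoidance, +1)

36


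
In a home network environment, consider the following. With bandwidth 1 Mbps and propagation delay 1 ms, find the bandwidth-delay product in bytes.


Given: bandwidth = 1 Mbps, delay = 1 ms
BDP in bits = 1 * 10^6 * 1 / 1000
BDP in bits = 1000
BDP in bytes = 1000 / 8 = 125

125


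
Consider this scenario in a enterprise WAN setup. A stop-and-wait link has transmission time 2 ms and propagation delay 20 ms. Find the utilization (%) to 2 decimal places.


Given: Ttrans = 2 ms, Tprop = 20 ms
RTT = 2 * Tprop = 2 * 20 = 40 ms
U = Ttrans / (Ttrans + RTT)
U = 2 / (2 + 40)
U = 2 / 42 = 0.047619
U% = 4.76%

4.76


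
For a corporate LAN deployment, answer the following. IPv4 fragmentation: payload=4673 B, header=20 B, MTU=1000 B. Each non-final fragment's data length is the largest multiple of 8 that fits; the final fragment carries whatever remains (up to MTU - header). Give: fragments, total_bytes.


Max data per non-final fragment = floor((MTU - header)/8)*8 = floor((1000 - 20)/8)*8 = floor(980/8)*8 = 976 B
Final fragment needs no 8-byte alignment: it can carry up to MTU - header = 980 B
Non-final fragments needed = ceil((payload - 980) / 976) = ceil(3693/976) = ceil(3.7838) = 4
Number of fragments = 4 + 1 = 5
Fragment sizes (data): 4 * 976 B + 769 B (last, 769 <= 980 OK)
Total bytes sent = payload + n_frags * header = 4673 + 5*20 = 4673 + 100 = 4773 B

5, 4773


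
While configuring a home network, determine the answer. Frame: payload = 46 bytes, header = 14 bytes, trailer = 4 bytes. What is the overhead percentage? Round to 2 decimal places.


Given: payload = 46 B, header = 14 B, trailer = 4 B
Overhead bytes = header + trailer = 14 + 4 = 18
Total frame = payload + overhead = 46 + 18 = 64
Overhead % = 18 / 64 * 100 = 28.1250% -> 28.13% (2 dp)

28.13


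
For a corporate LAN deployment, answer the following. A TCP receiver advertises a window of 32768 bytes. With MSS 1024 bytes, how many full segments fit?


Given: RWND = 32768 bytes, MSS = 1024 bytes
Full segments = floor(RWND / MSS)
Full segments = floor(32768 / 1024)
Full segments = floor(32.0) = 32

32


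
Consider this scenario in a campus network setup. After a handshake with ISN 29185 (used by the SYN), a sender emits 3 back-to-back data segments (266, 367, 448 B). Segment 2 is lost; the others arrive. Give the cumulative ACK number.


SYN uses sequence number 29185; first data byte = ISN + 1 = 29186.
Segment 1: SEQ = 29186, len = 266 B, covers [29186, 29451]
Segment 2: SEQ = 29452, len = 367 B, covers [29452, 29818] [LOST]
Segment 3: SEQ = 29819, len = 448 B, covers [29819, 30266]
In-order data received: bytes [29186, 29451] (segments 1..1).
Segment 2 missing -> gap begins at byte 29452; later segments buffered out of order.
Cumulative ACK = next expected in-order byte = 29186 + 266 = 29452

29452


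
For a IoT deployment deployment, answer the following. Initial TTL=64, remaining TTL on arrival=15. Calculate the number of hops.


Given: initial TTL = 64, received TTL = 15
Hops = initial TTL - received TTL
Hops = 64 - 15 = 49

49


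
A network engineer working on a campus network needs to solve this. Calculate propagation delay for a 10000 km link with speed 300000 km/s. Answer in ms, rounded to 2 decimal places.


Given: distance = 10000 km, speed = 300000 km/s
Delay = distance / speed = 10000 / 300000 seconds
Delay in ms = 10000 * 1000 / 300000
Delay = 33.3333 ms
Rounded to 2 dp = 33.33 ms

33.33


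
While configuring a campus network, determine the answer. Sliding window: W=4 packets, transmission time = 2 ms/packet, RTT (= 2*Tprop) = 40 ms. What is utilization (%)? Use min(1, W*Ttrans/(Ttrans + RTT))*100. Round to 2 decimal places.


Given: W = 4, Ttrans = 2 ms, RTT = 40 ms (= 2 * Tprop, Tprop = 20 ms)
Cycle time = Ttrans + RTT = 2 + 40 = 42 ms (first packet sent until its ACK returns)
W * Ttrans = 4 * 2 = 8 ms of sending per cycle
W * Ttrans / (Ttrans + RTT) = 8 / 42 = 0.190476
U = min(1, 0.190476) = 0.190476
U% = 19.05%

19.05


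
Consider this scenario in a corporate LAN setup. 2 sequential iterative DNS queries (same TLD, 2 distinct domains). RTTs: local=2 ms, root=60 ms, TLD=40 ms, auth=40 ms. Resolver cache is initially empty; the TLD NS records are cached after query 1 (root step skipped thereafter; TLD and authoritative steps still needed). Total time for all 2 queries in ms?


Lookup 1 (cold cache): local + root + TLD + auth = 2 + 60 + 40 + 40 = 142 ms
Lookups 2..2 (TLD NS cached -> skip root; new domain -> still ask TLD and auth): local + TLD + auth = 2 + 40 + 40 = 82 ms each
Remaining 1 lookups: 1 * 82 = 82 ms
Total = 142 + 82 = 224 ms

224


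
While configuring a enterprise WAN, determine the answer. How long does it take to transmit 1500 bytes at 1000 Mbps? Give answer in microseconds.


Given: packet = 1500 bytes, bandwidth = 1000 Mbps
Packet in bits = 1500 * 8 = 12000 bits
Bandwidth = 1000 * 10^6 = 1000000000 bps
Time = 12000 / 1000000000 seconds
Time in us = 12000 * 10^6 / 1000000000 = 12

12


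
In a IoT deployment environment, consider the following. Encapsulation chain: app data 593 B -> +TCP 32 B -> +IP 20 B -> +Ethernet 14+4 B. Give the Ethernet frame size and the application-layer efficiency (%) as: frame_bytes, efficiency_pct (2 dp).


TCP segment = 593 + 32 = 625 B
IP packet = 625 + 20 = 645 B
Ethernet frame = 645 + 14 + 4 = 663 B
Efficiency = app / frame = 593 / 663 = 0.894419 = 89.4419% -> 89.44% (2 dp)

663, 89.44


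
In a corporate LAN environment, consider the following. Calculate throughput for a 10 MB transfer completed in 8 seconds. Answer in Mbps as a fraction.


Given: file = 10 MB, time = 8 s
File in Mb = 10 * 8 = 80 Mb
Throughput = 80 / 8 Mbps
Throughput = 10 Mbps

10


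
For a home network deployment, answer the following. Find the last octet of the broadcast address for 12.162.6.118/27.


Given: IP = 12.162.6.118, prefix = /27
Host bits = 32 - 27 = 5
Network last octet = 118 AND mask = 96
Host part size = 2^5 - 1 = 31
Broadcast last octet = 96 OR 31 = 127

127


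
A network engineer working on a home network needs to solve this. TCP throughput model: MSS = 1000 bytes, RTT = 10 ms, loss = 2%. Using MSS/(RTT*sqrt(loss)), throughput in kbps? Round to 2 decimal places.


Given: MSS = 1000 bytes, RTT = 10 ms, loss = 2%
RTT in seconds = 10 / 1000 = 0.01
Loss rate = 2% = 0.02
sqrt(loss) = sqrt(0.02) = 0.141421356237
Throughput (bytes/s) = 1000 / (0.01 * 0.141421356237) = 707106.7812
Throughput (kbps) = 707106.7812 * 8 / 1000 = 5656.854249 -> 5656.85 kbps (2 dp)

5656.85


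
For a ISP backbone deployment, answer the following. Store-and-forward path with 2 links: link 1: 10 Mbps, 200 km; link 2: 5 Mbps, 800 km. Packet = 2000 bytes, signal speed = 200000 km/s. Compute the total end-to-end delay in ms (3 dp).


Packet = 2000 bytes = 16000 bits. Store-and-forward: sum (t_trans + t_prop) per link.
Link 1: t_trans = 16000/(10*10^6) s = 1.6000 ms; t_prop = 200/200000 s = 1.0000 ms; subtotal = 2.6000 ms
Link 2: t_trans = 16000/(5*10^6) s = 3.2000 ms; t_prop = 800/200000 s = 4.0000 ms; subtotal = 7.2000 ms
End-to-end = 2.6000 + 7.2000 = 9.8000 ms -> 9.800 ms (3 dp)

9.800


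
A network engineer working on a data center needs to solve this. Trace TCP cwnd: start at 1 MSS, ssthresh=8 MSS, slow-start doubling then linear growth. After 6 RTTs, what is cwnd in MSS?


RTT 0: cwnd = 1 MSS (initial)
RTT 1: cwnd = 2 MSS (slow start, doubled)
RTT 2: cwnd = 4 MSS (slow start, doubled)
RTT 3: cwnd = 8 MSS (slow start, doubled)
RTT 4: cwnd = 9 MSS (congestion avoidance, +1)
RTT 5: cwnd = 10 MSS (congestion avoidance, +1)
RTT 6: cwnd = 11 MSS (congestion avoidance, +1)

11


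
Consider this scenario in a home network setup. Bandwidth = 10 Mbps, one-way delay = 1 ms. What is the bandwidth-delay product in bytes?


Given: bandwidth = 10 Mbps, delay = 1 ms
BDP in bits = 10 * 10^6 * 1 / 1000
BDP in bits = 10000
BDP in bytes = 10000 / 8 = 1250

1250


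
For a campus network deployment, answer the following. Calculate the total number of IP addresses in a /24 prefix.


Given: CIDR prefix /24
Host bits = 32 - 24 = 8
Total addresses = 2^8 = 256

256


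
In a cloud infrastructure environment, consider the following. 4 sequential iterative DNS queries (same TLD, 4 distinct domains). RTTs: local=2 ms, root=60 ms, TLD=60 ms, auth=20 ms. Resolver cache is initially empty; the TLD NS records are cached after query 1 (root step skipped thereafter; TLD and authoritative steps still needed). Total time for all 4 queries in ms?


Lookup 1 (cold cache): local + root + TLD + auth = 2 + 60 + 60 + 20 = 142 ms
Lookups 2..4 (TLD NS cached -> skip root; new domain -> still ask TLD and auth): local + TLD + auth = 2 + 60 + 20 = 82 ms each
Remaining 3 lookups: 3 * 82 = 246 ms
Total = 142 + 246 = 388 ms

388


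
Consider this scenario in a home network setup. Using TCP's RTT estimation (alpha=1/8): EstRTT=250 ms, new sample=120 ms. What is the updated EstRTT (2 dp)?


Given: EstRTT = 250 ms, SampleRTT = 120 ms, alpha = 1/8
New EstRTT = (1 - alpha) * EstRTT + alpha * SampleRTT
(7/8) * 250 = 218.75
(1/8) * 120 = 15
New EstRTT = 218.75 + 15 = 233.75 ms -> 233.75 ms (2 dp)

233.75


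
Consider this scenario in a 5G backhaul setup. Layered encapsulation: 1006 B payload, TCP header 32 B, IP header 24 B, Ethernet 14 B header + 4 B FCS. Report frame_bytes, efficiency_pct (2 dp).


TCP segment = 1006 + 32 = 1038 B
IP packet = 1038 + 24 = 1062 B
Ethernet frame = 1062 + 14 + 4 = 1080 B
Efficiency = app / frame = 1006 / 1080 = 0.931481 = 93.1481% -> 93.15% (2 dp)

1080, 93.15


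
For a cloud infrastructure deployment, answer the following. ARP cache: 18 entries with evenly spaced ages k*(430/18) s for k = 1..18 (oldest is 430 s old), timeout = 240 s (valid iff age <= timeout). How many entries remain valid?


Ages are k * 430/18 s for k = 1..18 (spacing = 23.8889 s).
Entry k is valid iff k * 430/18 <= 240 iff k <= 18 * 240 / 430 = 10.0465
n_valid = floor(10.0465) = 10
(n_stale = 18 - 10 = 8)

10


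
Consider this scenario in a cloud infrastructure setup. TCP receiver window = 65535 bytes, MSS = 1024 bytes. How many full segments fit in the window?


Given: RWND = 65535 bytes, MSS = 1024 bytes
Full segments = floor(RWND / MSS)
Full segments = floor(65535 / 1024)
Full segments = floor(63.999) = 63

63


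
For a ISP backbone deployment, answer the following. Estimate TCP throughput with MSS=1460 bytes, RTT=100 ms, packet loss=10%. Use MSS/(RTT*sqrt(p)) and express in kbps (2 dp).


Given: MSS = 1460 bytes, RTT = 100 ms, loss = 10%
RTT in seconds = 100 / 1000 = 0.1
Loss rate = 10% = 0.1
sqrt(loss) = sqrt(0.1) = 0.316227766017
Throughput (bytes/s) = 1460 / (0.1 * 0.316227766017) = 46169.2538
Throughput (kbps) = 46169.2538 * 8 / 1000 = 369.354031 -> 369.35 kbps (2 dp)

369.35


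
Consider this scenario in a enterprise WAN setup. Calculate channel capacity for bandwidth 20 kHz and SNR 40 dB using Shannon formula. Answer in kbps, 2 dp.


Given: B = 20 kHz, SNR = 40 dB
SNR linear = 10^(40/10) = 10000
1 + SNR = 10001
log2(10001) = 13.2878566418
C = 20 * 1000 * 13.2878566418 = 265757.1328 bps
C = 265.757133 kbps -> 265.76 kbps (2 dp)

265.76


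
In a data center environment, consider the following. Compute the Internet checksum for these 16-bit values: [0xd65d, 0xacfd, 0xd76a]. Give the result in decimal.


Given words: [0xd65d, 0xacfd, 0xd76a]
Step 1: Sum all words
Raw sum = 54877 + 44285 + 55146 = 154308
Step 2: Fold carry: (23236 + 2) = 23238
One's complement = ~23238 & 0xFFFF = 42297

42297


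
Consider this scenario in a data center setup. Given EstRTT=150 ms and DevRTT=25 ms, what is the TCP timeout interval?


Given: EstRTT = 150 ms, DevRTT = 25 ms
Timeout = EstRTT + 4 * DevRTT
4 * DevRTT = 4 * 25 = 100
Timeout = 150 + 100 = 250 ms

250


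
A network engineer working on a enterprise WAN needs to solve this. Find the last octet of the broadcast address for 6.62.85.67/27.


Given: IP = 6.62.85.67, prefix = /27
Host bits = 32 - 27 = 5
Network last octet = 67 AND mask = 64
Host part size = 2^5 - 1 = 31
Broadcast last octet = 64 OR 31 = 95

95


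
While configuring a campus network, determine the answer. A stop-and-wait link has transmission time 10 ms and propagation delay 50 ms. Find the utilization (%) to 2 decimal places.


Given: Ttrans = 10 ms, Tprop = 50 ms
RTT = 2 * Tprop = 2 * 50 = 100 ms
U = Ttrans / (Ttrans + RTT)
U = 10 / (10 + 100)
U = 10 / 110 = 0.090909
U% = 9.09%

9.09


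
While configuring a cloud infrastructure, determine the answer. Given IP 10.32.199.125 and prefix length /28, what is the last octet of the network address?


Given: IP = 10.32.199.125, prefix = /28
Subnet mask = 255.255.255.240
Last octet of IP: 125
Last octet of mask: 240
Network last octet = 125 AND 240 = 112

112


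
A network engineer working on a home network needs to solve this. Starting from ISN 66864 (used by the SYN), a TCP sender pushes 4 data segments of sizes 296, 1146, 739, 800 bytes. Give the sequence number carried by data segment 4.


The SYN occupies sequence number ISN = 66864, so the first data byte is ISN + 1 = 66865.
SEQ of data segment i = (ISN + 1) + sum of payload sizes of segments 1..i-1.
Segment 1: SEQ = 66865, payload = 296 bytes
Segment 2: SEQ = 67161, payload = 1146 bytes
Segment 3: SEQ = 68307, payload = 739 bytes
Segment 4: SEQ = 69046, payload = 800 bytes
SEQ of segment 4 = 66865 + 296 + 1146 + 739 = 69046

69046


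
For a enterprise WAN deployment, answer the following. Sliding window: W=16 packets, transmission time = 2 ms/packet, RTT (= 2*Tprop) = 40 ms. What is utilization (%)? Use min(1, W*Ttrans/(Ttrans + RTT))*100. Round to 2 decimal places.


Given: W = 16, Ttrans = 2 ms, RTT = 40 ms (= 2 * Tprop, Tprop = 20 ms)
Cycle time = Ttrans + RTT = 2 + 40 = 42 ms (first packet sent until its ACK returns)
W * Ttrans = 16 * 2 = 32 ms of sending per cycle
W * Ttrans / (Ttrans + RTT) = 32 / 42 = 0.761905
U = min(1, 0.761905) = 0.761905
U% = 76.19%

76.19


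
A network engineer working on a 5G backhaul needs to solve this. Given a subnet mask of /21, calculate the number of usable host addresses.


Given: subnet mask /21
Host bits = 32 - 21 = 11
Total addresses = 2^11 = 2048
Usable hosts = 2048 - 2 (network + broadcast) = 2046

2046


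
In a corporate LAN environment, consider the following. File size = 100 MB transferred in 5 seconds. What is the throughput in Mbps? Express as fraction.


Given: file = 100 MB, time = 5 s
File in Mb = 100 * 8 = 800 Mb
Throughput = 800 / 5 Mbps
Throughput = 160 Mbps

160


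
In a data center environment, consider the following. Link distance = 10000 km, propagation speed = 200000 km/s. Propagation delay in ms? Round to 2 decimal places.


Given: distance = 10000 km, speed = 200000 km/s
Delay = distance / speed = 10000 / 200000 seconds
Delay in ms = 10000 * 1000 / 200000
Delay = 50.0000 ms
Rounded to 2 dp = 50.00 ms

50.00


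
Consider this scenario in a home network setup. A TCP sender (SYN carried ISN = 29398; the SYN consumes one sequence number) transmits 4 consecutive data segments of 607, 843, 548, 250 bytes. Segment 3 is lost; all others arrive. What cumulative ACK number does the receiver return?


SYN uses sequence number 29398; first data byte = ISN + 1 = 29399.
Segment 1: SEQ = 29399, len = 607 B, covers [29399, 30005]
Segment 2: SEQ = 30006, len = 843 B, covers [30006, 30848]
Segment 3: SEQ = 30849, len = 548 B, covers [30849, 31396] [LOST]
Segment 4: SEQ = 31397, len = 250 B, covers [31397, 31646]
In-order data received: bytes [29399, 30848] (segments 1..2).
Segment 3 missing -> gap begins at byte 30849; later segments buffered out of order.
Cumulative ACK = next expected in-order byte = 29399 + 607 + 843 = 30849

30849


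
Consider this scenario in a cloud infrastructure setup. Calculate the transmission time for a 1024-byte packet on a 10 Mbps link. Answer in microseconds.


Given: packet = 1024 bytes, bandwidth = 10 Mbps
Packet in bits = 1024 * 8 = 8192 bits
Bandwidth = 10 * 10^6 = 10000000 bps
Time = 8192 / 10000000 seconds
Time in us = 8192 * 10^6 / 10000000 = 819.2

819.2


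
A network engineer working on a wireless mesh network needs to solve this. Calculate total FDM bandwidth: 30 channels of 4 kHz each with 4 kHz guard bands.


Given: 30 channels, 4 kHz each, guard = 4 kHz
Channel bandwidth = 30 * 4 = 120 kHz
Guard bands = 29 gaps * 4 kHz = 116 kHz
Total = 120 + 116 = 236 kHz

236


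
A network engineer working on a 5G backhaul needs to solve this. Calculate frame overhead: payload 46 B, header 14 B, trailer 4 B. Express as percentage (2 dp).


Given: payload = 46 B, header = 14 B, trailer = 4 B
Overhead bytes = header + trailer = 14 + 4 = 18
Total frame = payload + overhead = 46 + 18 = 64
Overhead % = 18 / 64 * 100 = 28.1250% -> 28.13% (2 dp)

28.13


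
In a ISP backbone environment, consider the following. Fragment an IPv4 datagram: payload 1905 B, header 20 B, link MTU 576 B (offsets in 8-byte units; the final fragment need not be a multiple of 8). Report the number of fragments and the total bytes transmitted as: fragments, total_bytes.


Max data per non-final fragment = floor((MTU - header)/8)*8 = floor((576 - 20)/8)*8 = floor(556/8)*8 = 552 B
Final fragment needs no 8-byte alignment: it can carry up to MTU - header = 556 B
Non-final fragments needed = ceil((payload - 556) / 552) = ceil(1349/552) = ceil(2.4438) = 3
Number of fragments = 3 + 1 = 4
Fragment sizes (data): 3 * 552 B + 249 B (last, 249 <= 556 OK)
Total bytes sent = payload + n_frags * header = 1905 + 4*20 = 1905 + 80 = 1985 B

4, 1985


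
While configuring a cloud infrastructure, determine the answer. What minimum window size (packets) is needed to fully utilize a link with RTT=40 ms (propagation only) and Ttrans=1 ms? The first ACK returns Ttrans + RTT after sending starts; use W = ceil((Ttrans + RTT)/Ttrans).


Given: Ttrans = 1 ms, RTT = 40 ms (= 2 * Tprop, Tprop = 20 ms)
Time until first ACK returns = Ttrans + RTT = 1 + 40 = 41 ms
Need W * Ttrans >= Ttrans + RTT  ->  W >= (Ttrans + RTT) / Ttrans
(Ttrans + RTT) / Ttrans = 41 / 1 = 41
W_min = ceil(41) = 41

41


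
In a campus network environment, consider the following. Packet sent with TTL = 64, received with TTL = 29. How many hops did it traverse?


Given: initial TTL = 64, received TTL = 29
Hops = initial TTL - received TTL
Hops = 64 - 29 = 35

35


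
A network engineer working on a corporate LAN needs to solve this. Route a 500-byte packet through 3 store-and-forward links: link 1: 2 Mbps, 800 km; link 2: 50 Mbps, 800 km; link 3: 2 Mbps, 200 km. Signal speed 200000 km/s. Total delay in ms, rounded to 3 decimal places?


Packet = 500 bytes = 4000 bits. Store-and-forward: sum (t_trans + t_prop) per link.
Link 1: t_trans = 4000/(2*10^6) s = 2.0000 ms; t_prop = 800/200000 s = 4.0000 ms; subtotal = 6.0000 ms
Link 2: t_trans = 4000/(50*10^6) s = 0.0800 ms; t_prop = 800/200000 s = 4.0000 ms; subtotal = 4.0800 ms
Link 3: t_trans = 4000/(2*10^6) s = 2.0000 ms; t_prop = 200/200000 s = 1.0000 ms; subtotal = 3.0000 ms
End-to-end = 6.0000 + 4.0800 + 3.0000 = 13.0800 ms -> 13.080 ms (3 dp)

13.080


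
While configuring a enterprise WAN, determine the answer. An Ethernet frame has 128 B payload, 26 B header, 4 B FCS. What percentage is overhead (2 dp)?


Given: payload = 128 B, header = 26 B, trailer = 4 B
Overhead bytes = header + trailer = 26 + 4 = 30
Total frame = payload + overhead = 128 + 30 = 158
Overhead % = 30 / 158 * 100 = 18.9873% -> 18.99% (2 dp)

18.99


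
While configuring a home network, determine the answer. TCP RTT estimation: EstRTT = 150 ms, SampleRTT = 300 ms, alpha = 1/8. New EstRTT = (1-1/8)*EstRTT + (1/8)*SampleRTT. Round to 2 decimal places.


Given: EstRTT = 150 ms, SampleRTT = 300 ms, alpha = 1/8
New EstRTT = (1 - alpha) * EstRTT + alpha * SampleRTT
(7/8) * 150 = 131.25
(1/8) * 300 = 37.5
New EstRTT = 131.25 + 37.5 = 168.75 ms -> 168.75 ms (2 dp)

168.75


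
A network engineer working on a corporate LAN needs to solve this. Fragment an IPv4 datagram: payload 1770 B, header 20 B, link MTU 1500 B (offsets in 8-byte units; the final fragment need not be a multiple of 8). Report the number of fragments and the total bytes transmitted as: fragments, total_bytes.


Max data per non-final fragment = floor((MTU - header)/8)*8 = floor((1500 - 20)/8)*8 = floor(1480/8)*8 = 1480 B
Final fragment needs no 8-byte alignment: it can carry up to MTU - header = 1480 B
Non-final fragments needed = ceil((payload - 1480) / 1480) = ceil(290/1480) = ceil(0.1959) = 1
Number of fragments = 1 + 1 = 2
Fragment sizes (data): 1 * 1480 B + 290 B (last, 290 <= 1480 OK)
Total bytes sent = payload + n_frags * header = 1770 + 2*20 = 1770 + 40 = 1810 B

2, 1810


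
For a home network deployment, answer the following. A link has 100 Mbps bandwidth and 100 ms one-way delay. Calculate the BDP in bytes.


Given: bandwidth = 100 Mbps, delay = 100 ms
BDP in bits = 100 * 10^6 * 100 / 1000
BDP in bits = 10000000
BDP in bytes = 10000000 / 8 = 1250000

1250000


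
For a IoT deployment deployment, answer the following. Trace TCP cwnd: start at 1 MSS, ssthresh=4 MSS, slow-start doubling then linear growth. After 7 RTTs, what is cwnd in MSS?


RTT 0: cwnd = 1 MSS (initial)
RTT 1: cwnd = 2 MSS (slow start, doubled)
RTT 2: cwnd = 4 MSS (slow start, doubled)
RTT 3: cwnd = 5 MSS (congestion avoidance, +1)
RTT 4: cwnd = 6 MSS (congestion avoidance, +1)
RTT 5: cwnd = 7 MSS (congestion avoidance, +1)
RTT 6: cwnd = 8 MSS (congestion avoidance, +1)
RTT 7: cwnd = 9 MSS (congestion avoidance, +1)

9


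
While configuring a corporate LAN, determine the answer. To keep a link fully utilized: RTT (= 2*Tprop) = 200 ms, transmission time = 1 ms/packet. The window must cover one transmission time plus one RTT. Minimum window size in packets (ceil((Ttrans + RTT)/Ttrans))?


Given: Ttrans = 1 ms, RTT = 200 ms (= 2 * Tprop, Tprop = 100 ms)
Time until first ACK returns = Ttrans + RTT = 1 + 200 = 201 ms
Need W * Ttrans >= Ttrans + RTT  ->  W >= (Ttrans + RTT) / Ttrans
(Ttrans + RTT) / Ttrans = 201 / 1 = 201
W_min = ceil(201) = 201

201


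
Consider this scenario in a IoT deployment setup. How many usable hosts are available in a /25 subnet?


Given: subnet mask /25
Host bits = 32 - 25 = 7
Total addresses = 2^7 = 128
Usable hosts = 128 - 2 (network + broadcast) = 126

126


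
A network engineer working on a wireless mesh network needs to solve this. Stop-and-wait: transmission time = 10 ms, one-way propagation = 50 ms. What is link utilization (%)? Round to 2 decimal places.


Given: Ttrans = 10 ms, Tprop = 50 ms
RTT = 2 * Tprop = 2 * 50 = 100 ms
U = Ttrans / (Ttrans + RTT)
U = 10 / (10 + 100)
U = 10 / 110 = 0.090909
U% = 9.09%

9.09


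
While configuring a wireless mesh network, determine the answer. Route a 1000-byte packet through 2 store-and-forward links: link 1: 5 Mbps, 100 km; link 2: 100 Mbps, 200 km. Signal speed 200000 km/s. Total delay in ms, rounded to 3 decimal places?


Packet = 1000 bytes = 8000 bits. Store-and-forward: sum (t_trans + t_prop) per link.
Link 1: t_trans = 8000/(5*10^6) s = 1.6000 ms; t_prop = 100/200000 s = 0.5000 ms; subtotal = 2.1000 ms
Link 2: t_trans = 8000/(100*10^6) s = 0.0800 ms; t_prop = 200/200000 s = 1.0000 ms; subtotal = 1.0800 ms
End-to-end = 2.1000 + 1.0800 = 3.1800 ms -> 3.180 ms (3 dp)

3.180


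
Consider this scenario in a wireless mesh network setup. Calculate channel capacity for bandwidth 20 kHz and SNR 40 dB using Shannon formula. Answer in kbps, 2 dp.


Given: B = 20 kHz, SNR = 40 dB
SNR linear = 10^(40/10) = 10000
1 + SNR = 10001
log2(10001) = 13.2878566418
C = 20 * 1000 * 13.2878566418 = 265757.1328 bps
C = 265.757133 kbps -> 265.76 kbps (2 dp)

265.76


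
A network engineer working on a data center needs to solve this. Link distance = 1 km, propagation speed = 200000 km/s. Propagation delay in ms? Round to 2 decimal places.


Given: distance = 1 km, speed = 200000 km/s
Delay = distance / speed = 1 / 200000 seconds
Delay in ms = 1 * 1000 / 200000
Delay = 0.0050 ms
Rounded to 2 dp = 0.01 ms

0.01


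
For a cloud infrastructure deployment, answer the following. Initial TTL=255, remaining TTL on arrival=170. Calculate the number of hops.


Given: initial TTL = 255, received TTL = 170
Hops = initial TTL - received TTL
Hops = 255 - 170 = 85

85


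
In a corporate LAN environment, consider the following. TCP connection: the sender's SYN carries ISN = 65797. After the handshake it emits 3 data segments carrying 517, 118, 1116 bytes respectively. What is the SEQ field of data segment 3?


The SYN occupies sequence number ISN = 65797, so the first data byte is ISN + 1 = 65798.
SEQ of data segment i = (ISN + 1) + sum of payload sizes of segments 1..i-1.
Segment 1: SEQ = 65798, payload = 517 bytes
Segment 2: SEQ = 66315, payload = 118 bytes
Segment 3: SEQ = 66433, payload = 1116 bytes
SEQ of segment 3 = 65798 + 517 + 118 = 66433

66433


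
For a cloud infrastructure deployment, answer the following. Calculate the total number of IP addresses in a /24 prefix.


Given: CIDR prefix /24
Host bits = 32 - 24 = 8
Total addresses = 2^8 = 256

256


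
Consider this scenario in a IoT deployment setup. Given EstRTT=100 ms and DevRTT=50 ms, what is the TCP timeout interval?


Given: EstRTT = 100 ms, DevRTT = 50 ms
Timeout = EstRTT + 4 * DevRTT
4 * DevRTT = 4 * 50 = 200
Timeout = 100 + 200 = 300 ms

300


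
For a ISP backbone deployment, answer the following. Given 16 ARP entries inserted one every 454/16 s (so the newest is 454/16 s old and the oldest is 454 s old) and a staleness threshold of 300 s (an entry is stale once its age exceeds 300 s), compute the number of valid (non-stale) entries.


Ages are k * 454/16 s for k = 1..16 (spacing = 28.3750 s).
Entry k is valid iff k * 454/16 <= 300 iff k <= 16 * 300 / 454 = 10.5727
n_valid = floor(10.5727) = 10
(n_stale = 16 - 10 = 6)

10


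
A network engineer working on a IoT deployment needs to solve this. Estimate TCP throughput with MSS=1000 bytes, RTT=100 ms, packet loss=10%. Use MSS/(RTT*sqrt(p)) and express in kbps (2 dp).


Given: MSS = 1000 bytes, RTT = 100 ms, loss = 10%
RTT in seconds = 100 / 1000 = 0.1
Loss rate = 10% = 0.1
sqrt(loss) = sqrt(0.1) = 0.316227766017
Throughput (bytes/s) = 1000 / (0.1 * 0.316227766017) = 31622.7766
Throughput (kbps) = 31622.7766 * 8 / 1000 = 252.982213 -> 252.98 kbps (2 dp)

252.98


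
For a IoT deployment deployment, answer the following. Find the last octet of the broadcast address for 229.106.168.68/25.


Given: IP = 229.106.168.68, prefix = /25
Host bits = 32 - 25 = 7
Network last octet = 68 AND mask = 0
Host part size = 2^7 - 1 = 127
Broadcast last octet = 0 OR 127 = 127

127


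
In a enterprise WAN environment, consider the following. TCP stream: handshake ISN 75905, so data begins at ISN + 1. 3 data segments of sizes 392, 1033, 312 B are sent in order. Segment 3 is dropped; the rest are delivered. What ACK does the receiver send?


SYN uses sequence number 75905; first data byte = ISN + 1 = 75906.
Segment 1: SEQ = 75906, len = 392 B, covers [75906, 76297]
Segment 2: SEQ = 76298, len = 1033 B, covers [76298, 77330]
Segment 3: SEQ = 77331, len = 312 B, covers [77331, 77642] [LOST]
In-order data received: bytes [75906, 77330] (segments 1..2).
Segment 3 missing -> gap begins at byte 77331.
Cumulative ACK = next expected in-order byte = 75906 + 392 + 1033 = 77331

77331


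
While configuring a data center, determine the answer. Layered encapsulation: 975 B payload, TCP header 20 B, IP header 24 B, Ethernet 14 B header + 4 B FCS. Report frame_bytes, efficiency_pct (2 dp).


TCP segment = 975 + 20 = 995 B
IP packet = 995 + 24 = 1019 B
Ethernet frame = 1019 + 14 + 4 = 1037 B
Efficiency = app / frame = 975 / 1037 = 0.940212 = 94.0212% -> 94.02% (2 dp)

1037, 94.02


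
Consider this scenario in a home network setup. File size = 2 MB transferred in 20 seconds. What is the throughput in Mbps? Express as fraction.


Given: file = 2 MB, time = 20 s
File in Mb = 2 * 8 = 16 Mb
Throughput = 16 / 20 Mbps
Throughput = 4/5 Mbps

4/5


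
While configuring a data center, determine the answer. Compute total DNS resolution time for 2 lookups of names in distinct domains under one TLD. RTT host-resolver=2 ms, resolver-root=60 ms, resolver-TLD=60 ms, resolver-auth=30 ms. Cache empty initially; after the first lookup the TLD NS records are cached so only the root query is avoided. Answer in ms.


Lookup 1 (cold cache): local + root + TLD + auth = 2 + 60 + 60 + 30 = 152 ms
Lookups 2..2 (TLD NS cached -> skip root; new domain -> still ask TLD and auth): local + TLD + auth = 2 + 60 + 30 = 92 ms each
Remaining 1 lookups: 1 * 92 = 92 ms
Total = 152 + 92 = 244 ms

244


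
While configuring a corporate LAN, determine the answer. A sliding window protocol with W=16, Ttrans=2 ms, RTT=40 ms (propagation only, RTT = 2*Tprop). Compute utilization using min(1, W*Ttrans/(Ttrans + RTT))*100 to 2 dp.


Given: W = 16, Ttrans = 2 ms, RTT = 40 ms (= 2 * Tprop, Tprop = 20 ms)
Cycle time = Ttrans + RTT = 2 + 40 = 42 ms (first packet sent until its ACK returns)
W * Ttrans = 16 * 2 = 32 ms of sending per cycle
W * Ttrans / (Ttrans + RTT) = 32 / 42 = 0.761905
U = min(1, 0.761905) = 0.761905
U% = 76.19%

76.19


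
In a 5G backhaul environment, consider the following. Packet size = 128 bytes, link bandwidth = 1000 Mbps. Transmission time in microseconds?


Given: packet = 128 bytes, bandwidth = 1000 Mbps
Packet in bits = 128 * 8 = 1024 bits
Bandwidth = 1000 * 10^6 = 1000000000 bps
Time = 1024 / 1000000000 seconds
Time in us = 1024 * 10^6 / 1000000000 = 1.024

1.024


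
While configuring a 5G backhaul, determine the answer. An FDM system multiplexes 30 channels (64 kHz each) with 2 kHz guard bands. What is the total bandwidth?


Given: 30 channels, 64 kHz each, guard = 2 kHz
Channel bandwidth = 30 * 64 = 1920 kHz
Guard bands = 29 gaps * 2 kHz = 58 kHz
Total = 1920 + 58 = 1978 kHz

1978


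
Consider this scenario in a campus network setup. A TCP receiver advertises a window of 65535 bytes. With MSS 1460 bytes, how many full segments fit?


Given: RWND = 65535 bytes, MSS = 1460 bytes
Full segments = floor(RWND / MSS)
Full segments = floor(65535 / 1460)
Full segments = floor(44.887) = 44

44


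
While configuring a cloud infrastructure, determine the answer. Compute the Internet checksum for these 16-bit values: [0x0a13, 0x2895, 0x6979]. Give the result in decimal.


Given words: [0x0a13, 0x2895, 0x6979]
Step 1: Sum all words
Raw sum = 2579 + 10389 + 27001 = 39969
One's complement = ~39969 & 0xFFFF = 25566

25566


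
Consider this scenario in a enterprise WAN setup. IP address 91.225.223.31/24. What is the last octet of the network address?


Given: IP = 91.225.223.31, prefix = /24
Subnet mask = 255.255.255.0
Last octet of IP: 31
Last octet of mask: 0
Network last octet = 31 AND 0 = 0

0


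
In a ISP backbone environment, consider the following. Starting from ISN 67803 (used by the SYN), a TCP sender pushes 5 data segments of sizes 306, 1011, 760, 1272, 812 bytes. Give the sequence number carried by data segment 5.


The SYN occupies sequence number ISN = 67803, so the first data byte is ISN + 1 = 67804.
SEQ of data segment i = (ISN + 1) + sum of payload sizes of segments 1..i-1.
Segment 1: SEQ = 67804, payload = 306 bytes
Segment 2: SEQ = 68110, payload = 1011 bytes
Segment 3: SEQ = 69121, payload = 760 bytes
Segment 4: SEQ = 69881, payload = 1272 bytes
Segment 5: SEQ = 71153, payload = 812 bytes
SEQ of segment 5 = 67804 + 306 + 1011 + 760 + 1272 = 71153

71153


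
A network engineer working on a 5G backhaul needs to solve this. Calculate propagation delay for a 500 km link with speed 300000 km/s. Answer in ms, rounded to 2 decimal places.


Given: distance = 500 km, speed = 300000 km/s
Delay = distance / speed = 500 / 300000 seconds
Delay in ms = 500 * 1000 / 300000
Delay = 1.6667 ms
Rounded to 2 dp = 1.67 ms

1.67


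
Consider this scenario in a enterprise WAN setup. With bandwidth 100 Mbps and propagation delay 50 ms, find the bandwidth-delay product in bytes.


Given: bandwidth = 100 Mbps, delay = 50 ms
BDP in bits = 100 * 10^6 * 50 / 1000
BDP in bits = 5000000
BDP in bytes = 5000000 / 8 = 625000

625000


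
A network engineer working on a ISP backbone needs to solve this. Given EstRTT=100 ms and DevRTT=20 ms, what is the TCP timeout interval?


Given: EstRTT = 100 ms, DevRTT = 20 ms
Timeout = EstRTT + 4 * DevRTT
4 * DevRTT = 4 * 20 = 80
Timeout = 100 + 80 = 180 ms

180


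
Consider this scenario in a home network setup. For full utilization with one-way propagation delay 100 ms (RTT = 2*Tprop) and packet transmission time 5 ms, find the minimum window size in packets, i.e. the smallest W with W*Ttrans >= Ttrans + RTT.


Given: Ttrans = 5 ms, RTT = 200 ms (= 2 * Tprop, Tprop = 100 ms)
Time until first ACK returns = Ttrans + RTT = 5 + 200 = 205 ms
Need W * Ttrans >= Ttrans + RTT  ->  W >= (Ttrans + RTT) / Ttrans
(Ttrans + RTT) / Ttrans = 205 / 5 = 41
W_min = ceil(41) = 41

41


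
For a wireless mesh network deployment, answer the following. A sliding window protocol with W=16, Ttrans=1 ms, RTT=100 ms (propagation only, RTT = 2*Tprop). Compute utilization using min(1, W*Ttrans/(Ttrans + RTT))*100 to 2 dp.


Given: W = 16, Ttrans = 1 ms, RTT = 100 ms (= 2 * Tprop, Tprop = 50 ms)
Cycle time = Ttrans + RTT = 1 + 100 = 101 ms (first packet sent until its ACK returns)
W * Ttrans = 16 * 1 = 16 ms of sending per cycle
W * Ttrans / (Ttrans + RTT) = 16 / 101 = 0.158416
U = min(1, 0.158416) = 0.158416
U% = 15.84%

15.84


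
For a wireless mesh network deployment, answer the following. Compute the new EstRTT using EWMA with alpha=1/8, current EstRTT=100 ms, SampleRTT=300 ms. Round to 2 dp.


Given: EstRTT = 100 ms, SampleRTT = 300 ms, alpha = 1/8
New EstRTT = (1 - alpha) * EstRTT + alpha * SampleRTT
(7/8) * 100 = 87.5
(1/8) * 300 = 37.5
New EstRTT = 87.5 + 37.5 = 125 ms -> 125.00 ms (2 dp)

125.00


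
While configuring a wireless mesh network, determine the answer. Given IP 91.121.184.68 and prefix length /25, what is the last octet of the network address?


Given: IP = 91.121.184.68, prefix = /25
Subnet mask = 255.255.255.128
Last octet of IP: 68
Last octet of mask: 128
Network last octet = 68 AND 128 = 0

0


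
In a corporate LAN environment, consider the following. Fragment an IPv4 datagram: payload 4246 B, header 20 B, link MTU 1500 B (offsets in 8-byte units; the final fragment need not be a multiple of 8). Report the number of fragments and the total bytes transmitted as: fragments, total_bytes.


Max data per non-final fragment = floor((MTU - header)/8)*8 = floor((1500 - 20)/8)*8 = floor(1480/8)*8 = 1480 B
Final fragment needs no 8-byte alignment: it can carry up to MTU - header = 1480 B
Non-final fragments needed = ceil((payload - 1480) / 1480) = ceil(2766/1480) = ceil(1.8689) = 2
Number of fragments = 2 + 1 = 3
Fragment sizes (data): 2 * 1480 B + 1286 B (last, 1286 <= 1480 OK)
Total bytes sent = payload + n_frags * header = 4246 + 3*20 = 4246 + 60 = 4306 B

3, 4306


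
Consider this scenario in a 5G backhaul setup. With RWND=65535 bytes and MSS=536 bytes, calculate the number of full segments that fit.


Given: RWND = 65535 bytes, MSS = 536 bytes
Full segments = floor(RWND / MSS)
Full segments = floor(65535 / 536)
Full segments = floor(122.2668) = 122

122
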